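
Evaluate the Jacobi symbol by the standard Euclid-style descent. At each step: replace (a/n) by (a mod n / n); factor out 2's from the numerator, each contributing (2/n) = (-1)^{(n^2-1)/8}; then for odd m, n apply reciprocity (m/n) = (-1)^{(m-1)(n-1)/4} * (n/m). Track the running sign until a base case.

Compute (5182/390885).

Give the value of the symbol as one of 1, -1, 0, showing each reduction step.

factor out 2^1: 5182 = 2^1·2591; with 390885 mod 8 = 5, (2/390885) = -1; sign now -1; continue with (2591/390885)
flip (2591/390885) -> (390885/2591): both odd, 2591 mod 4 = 3, 390885 mod 4 = 1, so the flip contributes +1; sign now -1
(390885/2591): 390885 mod 2591 = 2235, so (390885/2591) = (2235/2591)
flip (2235/2591) -> (2591/2235): both odd, 2235 mod 4 = 3, 2591 mod 4 = 3, so the flip contributes -1; sign now +1
(2591/2235): 2591 mod 2235 = 356, so (2591/2235) = (356/2235)
factor out 2^2: 356 = 2^2·89; with 2235 mod 8 = 3, (2/2235) = -1; sign now +1; continue with (89/2235)
flip (89/2235) -> (2235/89): both odd, 89 mod 4 = 1, 2235 mod 4 = 3, so the flip contributes +1; sign now +1
(2235/89): 2235 mod 89 = 10, so (2235/89) = (10/89)
factor out 2^1: 10 = 2^1·5; with 89 mod 8 = 1, (2/89) = +1; sign now +1; continue with (5/89)
flip (5/89) -> (89/5): both odd, 5 mod 4 = 1, 89 mod 4 = 1, so the flip contributes +1; sign now +1
(89/5): 89 mod 5 = 4, so (89/5) = (4/5)
factor out 2^2: 4 = 2^2·1; with 5 mod 8 = 5, (2/5) = -1; sign now +1; continue with (1/5)
reached (1/5) = 1, so the symbol is +1

1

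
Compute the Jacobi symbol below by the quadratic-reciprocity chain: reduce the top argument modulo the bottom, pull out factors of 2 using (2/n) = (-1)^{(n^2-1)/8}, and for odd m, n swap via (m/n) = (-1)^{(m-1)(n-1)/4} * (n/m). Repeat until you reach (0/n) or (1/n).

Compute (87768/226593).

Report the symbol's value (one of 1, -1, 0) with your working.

0

87768 = 2^3·10971; (2/226593) = +1 since 226593 mod 8 = 1, so (87768/226593) = (+1)^3·(10971/226593); sign now +1
reciprocity: (10971/226593) = +1·(226593/10971) since 10971 mod 4 = 3, 226593 mod 4 = 1; sign now +1
(226593/10971) = (7173/10971)   [reduce mod 10971]
reciprocity: (7173/10971) = +1·(10971/7173) since 7173 mod 4 = 1, 10971 mod 4 = 3; sign now +1
(10971/7173) = (3798/7173)   [reduce mod 7173]
3798 = 2^1·1899; (2/7173) = -1 since 7173 mod 8 = 5, so (3798/7173) = (-1)^1·(1899/7173); sign now -1
reciprocity: (1899/7173) = +1·(7173/1899) since 1899 mod 4 = 3, 7173 mod 4 = 1; sign now -1
(7173/1899) = (1476/1899)   [reduce mod 1899]
1476 = 2^2·369; (2/1899) = -1 since 1899 mod 8 = 3, so (1476/1899) = (-1)^2·(369/1899); sign now -1
reciprocity: (369/1899) = +1·(1899/369) since 369 mod 4 = 1, 1899 mod 4 = 3; sign now -1
(1899/369) = (54/369)   [reduce mod 369]
54 = 2^1·27; (2/369) = +1 since 369 mod 8 = 1, so (54/369) = (+1)^1·(27/369); sign now -1
reciprocity: (27/369) = +1·(369/27) since 27 mod 4 = 3, 369 mod 4 = 1; sign now -1
(369/27) = (18/27)   [reduce mod 27]
18 = 2^1·9; (2/27) = -1 since 27 mod 8 = 3, so (18/27) = (-1)^1·(9/27); sign now +1
reciprocity: (9/27) = +1·(27/9) since 9 mod 4 = 1, 27 mod 4 = 3; sign now +1
(27/9) = (0/9)   [reduce mod 9]
(0/9) = 0   [gcd(a, n) > 1]; final value = 0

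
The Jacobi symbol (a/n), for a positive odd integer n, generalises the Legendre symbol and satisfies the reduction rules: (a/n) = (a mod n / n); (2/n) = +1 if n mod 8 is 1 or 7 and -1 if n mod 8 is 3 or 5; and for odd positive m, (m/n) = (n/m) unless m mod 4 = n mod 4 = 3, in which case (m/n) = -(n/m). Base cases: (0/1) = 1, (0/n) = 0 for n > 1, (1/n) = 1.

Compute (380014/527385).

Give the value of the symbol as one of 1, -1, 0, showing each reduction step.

-1

factor out 2^1: 380014 = 2^1·190007; with 527385 mod 8 = 1, (2/527385) = +1; sign now +1; continue with (190007/527385)
flip (190007/527385) -> (527385/190007): both odd, 190007 mod 4 = 3, 527385 mod 4 = 1, so the flip contributes +1; sign now +1
(527385/190007): 527385 mod 190007 = 147371, so (527385/190007) = (147371/190007)
flip (147371/190007) -> (190007/147371): both odd, 147371 mod 4 = 3, 190007 mod 4 = 3, so the flip contributes -1; sign now -1
(190007/147371): 190007 mod 147371 = 42636, so (190007/147371) = (42636/147371)
factor out 2^2: 42636 = 2^2·10659; with 147371 mod 8 = 3, (2/147371) = -1; sign now -1; continue with (10659/147371)
flip (10659/147371) -> (147371/10659): both odd, 10659 mod 4 = 3, 147371 mod 4 = 3, so the flip contributes -1; sign now +1
(147371/10659): 147371 mod 10659 = 8804, so (147371/10659) = (8804/10659)
factor out 2^2: 8804 = 2^2·2201; with 10659 mod 8 = 3, (2/10659) = -1; sign now +1; continue with (2201/10659)
flip (2201/10659) -> (10659/2201): both odd, 2201 mod 4 = 1, 10659 mod 4 = 3, so the flip contributes +1; sign now +1
(10659/2201): 10659 mod 2201 = 1855, so (10659/2201) = (1855/2201)
flip (1855/2201) -> (2201/1855): both odd, 1855 mod 4 = 3, 2201 mod 4 = 1, so the flip contributes +1; sign now +1
(2201/1855): 2201 mod 1855 = 346, so (2201/1855) = (346/1855)
factor out 2^1: 346 = 2^1·173; with 1855 mod 8 = 7, (2/1855) = +1; sign now +1; continue with (173/1855)
flip (173/1855) -> (1855/173): both odd, 173 mod 4 = 1, 1855 mod 4 = 3, so the flip contributes +1; sign now +1
(1855/173): 1855 mod 173 = 125, so (1855/173) = (125/173)
flip (125/173) -> (173/125): both odd, 125 mod 4 = 1, 173 mod 4 = 1, so the flip contributes +1; sign now +1
(173/125): 173 mod 125 = 48, so (173/125) = (48/125)
factor out 2^4: 48 = 2^4·3; with 125 mod 8 = 5, (2/125) = -1; sign now +1; continue with (3/125)
flip (3/125) -> (125/3): both odd, 3 mod 4 = 3, 125 mod 4 = 1, so the flip contributes +1; sign now +1
(125/3): 125 mod 3 = 2, so (125/3) = (2/3)
factor out 2^1: 2 = 2^1·1; with 3 mod 8 = 3, (2/3) = -1; sign now -1; continue with (1/3)
reached (1/3) = 1, so the symbol is -1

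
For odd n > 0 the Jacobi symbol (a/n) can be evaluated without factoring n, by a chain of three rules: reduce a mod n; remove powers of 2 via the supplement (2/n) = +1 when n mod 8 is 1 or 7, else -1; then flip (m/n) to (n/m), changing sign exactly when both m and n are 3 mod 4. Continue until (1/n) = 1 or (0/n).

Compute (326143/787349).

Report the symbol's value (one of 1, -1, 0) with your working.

flip (326143/787349) -> (787349/326143): both odd, 326143 mod 4 = 3, 787349 mod 4 = 1, so the flip contributes +1; sign now +1
(787349/326143): 787349 mod 326143 = 135063, so (787349/326143) = (135063/326143)
flip (135063/326143) -> (326143/135063): both odd, 135063 mod 4 = 3, 326143 mod 4 = 3, so the flip contributes -1; sign now -1
(326143/135063): 326143 mod 135063 = 56017, so (326143/135063) = (56017/135063)
flip (56017/135063) -> (135063/56017): both odd, 56017 mod 4 = 1, 135063 mod 4 = 3, so the flip contributes +1; sign now -1
(135063/56017): 135063 mod 56017 = 23029, so (135063/56017) = (23029/56017)
flip (23029/56017) -> (56017/23029): both odd, 23029 mod 4 = 1, 56017 mod 4 = 1, so the flip contributes +1; sign now -1
(56017/23029): 56017 mod 23029 = 9959, so (56017/23029) = (9959/23029)
flip (9959/23029) -> (23029/9959): both odd, 9959 mod 4 = 3, 23029 mod 4 = 1, so the flip contributes +1; sign now -1
(23029/9959): 23029 mod 9959 = 3111, so (23029/9959) = (3111/9959)
flip (3111/9959) -> (9959/3111): both odd, 3111 mod 4 = 3, 9959 mod 4 = 3, so the flip contributes -1; sign now +1
(9959/3111): 9959 mod 3111 = 626, so (9959/3111) = (626/3111)
factor out 2^1: 626 = 2^1·313; with 3111 mod 8 = 7, (2/3111) = +1; sign now +1; continue with (313/3111)
flip (313/3111) -> (3111/313): both odd, 313 mod 4 = 1, 3111 mod 4 = 3, so the flip contributes +1; sign now +1
(3111/313): 3111 mod 313 = 294, so (3111/313) = (294/313)
factor out 2^1: 294 = 2^1·147; with 313 mod 8 = 1, (2/313) = +1; sign now +1; continue with (147/313)
flip (147/313) -> (313/147): both odd, 147 mod 4 = 3, 313 mod 4 = 1, so the flip contributes +1; sign now +1
(313/147): 313 mod 147 = 19, so (313/147) = (19/147)
flip (19/147) -> (147/19): both odd, 19 mod 4 = 3, 147 mod 4 = 3, so the flip contributes -1; sign now -1
(147/19): 147 mod 19 = 14, so (147/19) = (14/19)
factor out 2^1: 14 = 2^1·7; with 19 mod 8 = 3, (2/19) = -1; sign now +1; continue with (7/19)
flip (7/19) -> (19/7): both odd, 7 mod 4 = 3, 19 mod 4 = 3, so the flip contributes -1; sign now -1
(19/7): 19 mod 7 = 5, so (19/7) = (5/7)
flip (5/7) -> (7/5): both odd, 5 mod 4 = 1, 7 mod 4 = 3, so the flip contributes +1; sign now -1
(7/5): 7 mod 5 = 2, so (7/5) = (2/5)
factor out 2^1: 2 = 2^1·1; with 5 mod 8 = 5, (2/5) = -1; sign now +1; continue with (1/5)
reached (1/5) = 1, so the symbol is +1

1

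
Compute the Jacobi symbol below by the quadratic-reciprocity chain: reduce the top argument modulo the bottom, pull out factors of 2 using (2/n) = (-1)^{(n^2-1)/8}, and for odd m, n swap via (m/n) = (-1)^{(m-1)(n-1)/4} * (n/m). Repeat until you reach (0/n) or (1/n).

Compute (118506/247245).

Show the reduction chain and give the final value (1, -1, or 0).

0

factor out 2^1: 118506 = 2^1·59253; with 247245 mod 8 = 5, (2/247245) = -1; sign now -1; continue with (59253/247245)
flip (59253/247245) -> (247245/59253): both odd, 59253 mod 4 = 1, 247245 mod 4 = 1, so the flip contributes +1; sign now -1
(247245/59253): 247245 mod 59253 = 10233, so (247245/59253) = (10233/59253)
flip (10233/59253) -> (59253/10233): both odd, 10233 mod 4 = 1, 59253 mod 4 = 1, so the flip contributes +1; sign now -1
(59253/10233): 59253 mod 10233 = 8088, so (59253/10233) = (8088/10233)
factor out 2^3: 8088 = 2^3·1011; with 10233 mod 8 = 1, (2/10233) = +1; sign now -1; continue with (1011/10233)
flip (1011/10233) -> (10233/1011): both odd, 1011 mod 4 = 3, 10233 mod 4 = 1, so the flip contributes +1; sign now -1
(10233/1011): 10233 mod 1011 = 123, so (10233/1011) = (123/1011)
flip (123/1011) -> (1011/123): both odd, 123 mod 4 = 3, 1011 mod 4 = 3, so the flip contributes -1; sign now +1
(1011/123): 1011 mod 123 = 27, so (1011/123) = (27/123)
flip (27/123) -> (123/27): both odd, 27 mod 4 = 3, 123 mod 4 = 3, so the flip contributes -1; sign now -1
(123/27): 123 mod 27 = 15, so (123/27) = (15/27)
flip (15/27) -> (27/15): both odd, 15 mod 4 = 3, 27 mod 4 = 3, so the flip contributes -1; sign now +1
(27/15): 27 mod 15 = 12, so (27/15) = (12/15)
factor out 2^2: 12 = 2^2·3; with 15 mod 8 = 7, (2/15) = +1; sign now +1; continue with (3/15)
flip (3/15) -> (15/3): both odd, 3 mod 4 = 3, 15 mod 4 = 3, so the flip contributes -1; sign now -1
(15/3): 15 mod 3 = 0, so (15/3) = (0/3)
reached (0/3); gcd(a, n) > 1, so (0/3) = 0 and the symbol is 0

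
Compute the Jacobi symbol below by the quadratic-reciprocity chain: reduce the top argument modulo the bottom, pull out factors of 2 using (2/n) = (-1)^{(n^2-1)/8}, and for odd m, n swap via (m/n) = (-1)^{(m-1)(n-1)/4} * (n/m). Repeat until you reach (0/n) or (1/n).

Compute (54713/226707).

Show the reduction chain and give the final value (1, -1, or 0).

reciprocity: (54713/226707) = +1·(226707/54713) since 54713 mod 4 = 1, 226707 mod 4 = 3; sign now +1
(226707/54713) = (7855/54713)   [reduce mod 54713]
reciprocity: (7855/54713) = +1·(54713/7855) since 7855 mod 4 = 3, 54713 mod 4 = 1; sign now +1
(54713/7855) = (7583/7855)   [reduce mod 7855]
reciprocity: (7583/7855) = -1·(7855/7583) since 7583 mod 4 = 3, 7855 mod 4 = 3; sign now -1
(7855/7583) = (272/7583)   [reduce mod 7583]
272 = 2^4·17; (2/7583) = +1 since 7583 mod 8 = 7, so (272/7583) = (+1)^4·(17/7583); sign now -1
reciprocity: (17/7583) = +1·(7583/17) since 17 mod 4 = 1, 7583 mod 4 = 3; sign now -1
(7583/17) = (1/17)   [reduce mod 17]
(1/17) = 1; final value = sign = -1

-1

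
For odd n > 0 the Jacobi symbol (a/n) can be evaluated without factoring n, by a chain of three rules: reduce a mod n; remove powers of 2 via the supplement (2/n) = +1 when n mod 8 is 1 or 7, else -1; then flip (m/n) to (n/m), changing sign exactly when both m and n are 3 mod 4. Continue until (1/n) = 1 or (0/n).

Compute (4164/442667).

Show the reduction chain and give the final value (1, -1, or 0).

4164 = 2^2·1041; (2/442667) = -1 since 442667 mod 8 = 3, so (4164/442667) = (-1)^2·(1041/442667); sign now +1
reciprocity: (1041/442667) = +1·(442667/1041) since 1041 mod 4 = 1, 442667 mod 4 = 3; sign now +1
(442667/1041) = (242/1041)   [reduce mod 1041]
242 = 2^1·121; (2/1041) = +1 since 1041 mod 8 = 1, so (242/1041) = (+1)^1·(121/1041); sign now +1
reciprocity: (121/1041) = +1·(1041/121) since 121 mod 4 = 1, 1041 mod 4 = 1; sign now +1
(1041/121) = (73/121)   [reduce mod 121]
reciprocity: (73/121) = +1·(121/73) since 73 mod 4 = 1, 121 mod 4 = 1; sign now +1
(121/73) = (48/73)   [reduce mod 73]
48 = 2^4·3; (2/73) = +1 since 73 mod 8 = 1, so (48/73) = (+1)^4·(3/73); sign now +1
reciprocity: (3/73) = +1·(73/3) since 3 mod 4 = 3, 73 mod 4 = 1; sign now +1
(73/3) = (1/3)   [reduce mod 3]
(1/3) = 1; final value = sign = +1

1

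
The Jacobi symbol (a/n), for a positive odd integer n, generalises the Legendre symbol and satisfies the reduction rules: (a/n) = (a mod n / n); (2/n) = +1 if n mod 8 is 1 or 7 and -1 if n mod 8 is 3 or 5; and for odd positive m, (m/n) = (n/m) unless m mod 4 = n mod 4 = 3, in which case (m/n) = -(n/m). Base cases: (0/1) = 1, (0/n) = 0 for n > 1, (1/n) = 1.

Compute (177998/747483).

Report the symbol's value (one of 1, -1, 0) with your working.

factor out 2^1: 177998 = 2^1·88999; with 747483 mod 8 = 3, (2/747483) = -1; sign now -1; continue with (88999/747483)
flip (88999/747483) -> (747483/88999): both odd, 88999 mod 4 = 3, 747483 mod 4 = 3, so the flip contributes -1; sign now +1
(747483/88999): 747483 mod 88999 = 35491, so (747483/88999) = (35491/88999)
flip (35491/88999) -> (88999/35491): both odd, 35491 mod 4 = 3, 88999 mod 4 = 3, so the flip contributes -1; sign now -1
(88999/35491): 88999 mod 35491 = 18017, so (88999/35491) = (18017/35491)
flip (18017/35491) -> (35491/18017): both odd, 18017 mod 4 = 1, 35491 mod 4 = 3, so the flip contributes +1; sign now -1
(35491/18017): 35491 mod 18017 = 17474, so (35491/18017) = (17474/18017)
factor out 2^1: 17474 = 2^1·8737; with 18017 mod 8 = 1, (2/18017) = +1; sign now -1; continue with (8737/18017)
flip (8737/18017) -> (18017/8737): both odd, 8737 mod 4 = 1, 18017 mod 4 = 1, so the flip contributes +1; sign now -1
(18017/8737): 18017 mod 8737 = 543, so (18017/8737) = (543/8737)
flip (543/8737) -> (8737/543): both odd, 543 mod 4 = 3, 8737 mod 4 = 1, so the flip contributes +1; sign now -1
(8737/543): 8737 mod 543 = 49, so (8737/543) = (49/543)
flip (49/543) -> (543/49): both odd, 49 mod 4 = 1, 543 mod 4 = 3, so the flip contributes +1; sign now -1
(543/49): 543 mod 49 = 4, so (543/49) = (4/49)
factor out 2^2: 4 = 2^2·1; with 49 mod 8 = 1, (2/49) = +1; sign now -1; continue with (1/49)
reached (1/49) = 1, so the symbol is -1

-1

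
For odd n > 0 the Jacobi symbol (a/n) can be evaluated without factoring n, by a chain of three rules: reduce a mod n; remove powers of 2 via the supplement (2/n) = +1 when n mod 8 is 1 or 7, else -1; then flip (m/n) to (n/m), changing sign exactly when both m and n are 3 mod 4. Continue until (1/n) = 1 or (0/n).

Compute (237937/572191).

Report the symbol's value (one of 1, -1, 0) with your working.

reciprocity: (237937/572191) = +1·(572191/237937) since 237937 mod 4 = 1, 572191 mod 4 = 3; sign now +1
(572191/237937) = (96317/237937)   [reduce mod 237937]
reciprocity: (96317/237937) = +1·(237937/96317) since 96317 mod 4 = 1, 237937 mod 4 = 1; sign now +1
(237937/96317) = (45303/96317)   [reduce mod 96317]
reciprocity: (45303/96317) = +1·(96317/45303) since 45303 mod 4 = 3, 96317 mod 4 = 1; sign now +1
(96317/45303) = (5711/45303)   [reduce mod 45303]
reciprocity: (5711/45303) = -1·(45303/5711) since 5711 mod 4 = 3, 45303 mod 4 = 3; sign now -1
(45303/5711) = (5326/5711)   [reduce mod 5711]
5326 = 2^1·2663; (2/5711) = +1 since 5711 mod 8 = 7, so (5326/5711) = (+1)^1·(2663/5711); sign now -1
reciprocity: (2663/5711) = -1·(5711/2663) since 2663 mod 4 = 3, 5711 mod 4 = 3; sign now +1
(5711/2663) = (385/2663)   [reduce mod 2663]
reciprocity: (385/2663) = +1·(2663/385) since 385 mod 4 = 1, 2663 mod 4 = 3; sign now +1
(2663/385) = (353/385)   [reduce mod 385]
reciprocity: (353/385) = +1·(385/353) since 353 mod 4 = 1, 385 mod 4 = 1; sign now +1
(385/353) = (32/353)   [reduce mod 353]
32 = 2^5·1; (2/353) = +1 since 353 mod 8 = 1, so (32/353) = (+1)^5·(1/353); sign now +1
(1/353) = 1; final value = sign = +1

1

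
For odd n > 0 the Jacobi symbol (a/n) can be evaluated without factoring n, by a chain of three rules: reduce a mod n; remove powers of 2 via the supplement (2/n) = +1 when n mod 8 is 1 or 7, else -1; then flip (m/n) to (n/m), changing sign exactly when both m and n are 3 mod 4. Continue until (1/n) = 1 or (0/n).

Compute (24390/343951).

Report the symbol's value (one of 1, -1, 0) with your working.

1

24390 = 2^1·12195; (2/343951) = +1 since 343951 mod 8 = 7, so (24390/343951) = (+1)^1·(12195/343951); sign now +1
reciprocity: (12195/343951) = -1·(343951/12195) since 12195 mod 4 = 3, 343951 mod 4 = 3; sign now -1
(343951/12195) = (2491/12195)   [reduce mod 12195]
reciprocity: (2491/12195) = -1·(12195/2491) since 2491 mod 4 = 3, 12195 mod 4 = 3; sign now +1
(12195/2491) = (2231/2491)   [reduce mod 2491]
reciprocity: (2231/2491) = -1·(2491/2231) since 2231 mod 4 = 3, 2491 mod 4 = 3; sign now -1
(2491/2231) = (260/2231)   [reduce mod 2231]
260 = 2^2·65; (2/2231) = +1 since 2231 mod 8 = 7, so (260/2231) = (+1)^2·(65/2231); sign now -1
reciprocity: (65/2231) = +1·(2231/65) since 65 mod 4 = 1, 2231 mod 4 = 3; sign now -1
(2231/65) = (21/65)   [reduce mod 65]
reciprocity: (21/65) = +1·(65/21) since 21 mod 4 = 1, 65 mod 4 = 1; sign now -1
(65/21) = (2/21)   [reduce mod 21]
2 = 2^1·1; (2/21) = -1 since 21 mod 8 = 5, so (2/21) = (-1)^1·(1/21); sign now +1
(1/21) = 1; final value = sign = +1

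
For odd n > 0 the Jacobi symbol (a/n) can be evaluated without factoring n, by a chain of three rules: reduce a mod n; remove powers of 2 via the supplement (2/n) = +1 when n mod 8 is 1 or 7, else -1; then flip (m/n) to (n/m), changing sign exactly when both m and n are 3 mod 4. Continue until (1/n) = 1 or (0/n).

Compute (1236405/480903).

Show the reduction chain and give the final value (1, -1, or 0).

(1236405/480903) = (274599/480903)   [reduce mod 480903]
reciprocity: (274599/480903) = -1·(480903/274599) since 274599 mod 4 = 3, 480903 mod 4 = 3; sign now -1
(480903/274599) = (206304/274599)   [reduce mod 274599]
206304 = 2^5·6447; (2/274599) = +1 since 274599 mod 8 = 7, so (206304/274599) = (+1)^5·(6447/274599); sign now -1
reciprocity: (6447/274599) = -1·(274599/6447) since 6447 mod 4 = 3, 274599 mod 4 = 3; sign now +1
(274599/6447) = (3825/6447)   [reduce mod 6447]
reciprocity: (3825/6447) = +1·(6447/3825) since 3825 mod 4 = 1, 6447 mod 4 = 3; sign now +1
(6447/3825) = (2622/3825)   [reduce mod 3825]
2622 = 2^1·1311; (2/3825) = +1 since 3825 mod 8 = 1, so (2622/3825) = (+1)^1·(1311/3825); sign now +1
reciprocity: (1311/3825) = +1·(3825/1311) since 1311 mod 4 = 3, 3825 mod 4 = 1; sign now +1
(3825/1311) = (1203/1311)   [reduce mod 1311]
reciprocity: (1203/1311) = -1·(1311/1203) since 1203 mod 4 = 3, 1311 mod 4 = 3; sign now -1
(1311/1203) = (108/1203)   [reduce mod 1203]
108 = 2^2·27; (2/1203) = -1 since 1203 mod 8 = 3, so (108/1203) = (-1)^2·(27/1203); sign now -1
reciprocity: (27/1203) = -1·(1203/27) since 27 mod 4 = 3, 1203 mod 4 = 3; sign now +1
(1203/27) = (15/27)   [reduce mod 27]
reciprocity: (15/27) = -1·(27/15) since 15 mod 4 = 3, 27 mod 4 = 3; sign now -1
(27/15) = (12/15)   [reduce mod 15]
12 = 2^2·3; (2/15) = +1 since 15 mod 8 = 7, so (12/15) = (+1)^2·(3/15); sign now -1
reciprocity: (3/15) = -1·(15/3) since 3 mod 4 = 3, 15 mod 4 = 3; sign now +1
(15/3) = (0/3)   [reduce mod 3]
(0/3) = 0   [gcd(a, n) > 1]; final value = 0

0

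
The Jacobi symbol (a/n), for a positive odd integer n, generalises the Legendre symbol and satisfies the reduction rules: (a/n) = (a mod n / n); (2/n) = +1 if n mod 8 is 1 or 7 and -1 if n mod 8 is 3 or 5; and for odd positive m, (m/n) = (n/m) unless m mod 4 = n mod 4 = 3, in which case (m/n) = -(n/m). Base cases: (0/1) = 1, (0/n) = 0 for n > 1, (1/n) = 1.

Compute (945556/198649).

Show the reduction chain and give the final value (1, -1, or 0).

(945556/198649): 945556 mod 198649 = 150960, so (945556/198649) = (150960/198649)
factor out 2^4: 150960 = 2^4·9435; with 198649 mod 8 = 1, (2/198649) = +1; sign now +1; continue with (9435/198649)
flip (9435/198649) -> (198649/9435): both odd, 9435 mod 4 = 3, 198649 mod 4 = 1, so the flip contributes +1; sign now +1
(198649/9435): 198649 mod 9435 = 514, so (198649/9435) = (514/9435)
factor out 2^1: 514 = 2^1·257; with 9435 mod 8 = 3, (2/9435) = -1; sign now -1; continue with (257/9435)
flip (257/9435) -> (9435/257): both odd, 257 mod 4 = 1, 9435 mod 4 = 3, so the flip contributes +1; sign now -1
(9435/257): 9435 mod 257 = 183, so (9435/257) = (183/257)
flip (183/257) -> (257/183): both odd, 183 mod 4 = 3, 257 mod 4 = 1, so the flip contributes +1; sign now -1
(257/183): 257 mod 183 = 74, so (257/183) = (74/183)
factor out 2^1: 74 = 2^1·37; with 183 mod 8 = 7, (2/183) = +1; sign now -1; continue with (37/183)
flip (37/183) -> (183/37): both odd, 37 mod 4 = 1, 183 mod 4 = 3, so the flip contributes +1; sign now -1
(183/37): 183 mod 37 = 35, so (183/37) = (35/37)
flip (35/37) -> (37/35): both odd, 35 mod 4 = 3, 37 mod 4 = 1, so the flip contributes +1; sign now -1
(37/35): 37 mod 35 = 2, so (37/35) = (2/35)
factor out 2^1: 2 = 2^1·1; with 35 mod 8 = 3, (2/35) = -1; sign now +1; continue with (1/35)
reached (1/35) = 1, so the symbol is +1

1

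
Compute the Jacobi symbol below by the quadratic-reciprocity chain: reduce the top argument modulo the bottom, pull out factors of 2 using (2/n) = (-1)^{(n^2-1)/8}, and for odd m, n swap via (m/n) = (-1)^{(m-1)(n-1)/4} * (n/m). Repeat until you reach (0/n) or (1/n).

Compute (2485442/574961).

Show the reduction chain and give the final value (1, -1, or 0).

(2485442/574961): 2485442 mod 574961 = 185598, so (2485442/574961) = (185598/574961)
factor out 2^1: 185598 = 2^1·92799; with 574961 mod 8 = 1, (2/574961) = +1; sign now +1; continue with (92799/574961)
flip (92799/574961) -> (574961/92799): both odd, 92799 mod 4 = 3, 574961 mod 4 = 1, so the flip contributes +1; sign now +1
(574961/92799): 574961 mod 92799 = 18167, so (574961/92799) = (18167/92799)
flip (18167/92799) -> (92799/18167): both odd, 18167 mod 4 = 3, 92799 mod 4 = 3, so the flip contributes -1; sign now -1
(92799/18167): 92799 mod 18167 = 1964, so (92799/18167) = (1964/18167)
factor out 2^2: 1964 = 2^2·491; with 18167 mod 8 = 7, (2/18167) = +1; sign now -1; continue with (491/18167)
flip (491/18167) -> (18167/491): both odd, 491 mod 4 = 3, 18167 mod 4 = 3, so the flip contributes -1; sign now +1
(18167/491): 18167 mod 491 = 0, so (18167/491) = (0/491)
reached (0/491); gcd(a, n) > 1, so (0/491) = 0 and the symbol is 0

0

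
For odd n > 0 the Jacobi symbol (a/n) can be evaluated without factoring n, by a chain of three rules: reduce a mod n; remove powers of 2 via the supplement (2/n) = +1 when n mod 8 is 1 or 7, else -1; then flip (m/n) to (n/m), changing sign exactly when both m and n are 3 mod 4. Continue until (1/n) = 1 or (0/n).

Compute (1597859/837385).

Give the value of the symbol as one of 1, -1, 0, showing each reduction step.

-1

(1597859/837385): 1597859 mod 837385 = 760474, so (1597859/837385) = (760474/837385)
factor out 2^1: 760474 = 2^1·380237; with 837385 mod 8 = 1, (2/837385) = +1; sign now +1; continue with (380237/837385)
flip (380237/837385) -> (837385/380237): both odd, 380237 mod 4 = 1, 837385 mod 4 = 1, so the flip contributes +1; sign now +1
(837385/380237): 837385 mod 380237 = 76911, so (837385/380237) = (76911/380237)
flip (76911/380237) -> (380237/76911): both odd, 76911 mod 4 = 3, 380237 mod 4 = 1, so the flip contributes +1; sign now +1
(380237/76911): 380237 mod 76911 = 72593, so (380237/76911) = (72593/76911)
flip (72593/76911) -> (76911/72593): both odd, 72593 mod 4 = 1, 76911 mod 4 = 3, so the flip contributes +1; sign now +1
(76911/72593): 76911 mod 72593 = 4318, so (76911/72593) = (4318/72593)
factor out 2^1: 4318 = 2^1·2159; with 72593 mod 8 = 1, (2/72593) = +1; sign now +1; continue with (2159/72593)
flip (2159/72593) -> (72593/2159): both odd, 2159 mod 4 = 3, 72593 mod 4 = 1, so the flip contributes +1; sign now +1
(72593/2159): 72593 mod 2159 = 1346, so (72593/2159) = (1346/2159)
factor out 2^1: 1346 = 2^1·673; with 2159 mod 8 = 7, (2/2159) = +1; sign now +1; continue with (673/2159)
flip (673/2159) -> (2159/673): both odd, 673 mod 4 = 1, 2159 mod 4 = 3, so the flip contributes +1; sign now +1
(2159/673): 2159 mod 673 = 140, so (2159/673) = (140/673)
factor out 2^2: 140 = 2^2·35; with 673 mod 8 = 1, (2/673) = +1; sign now +1; continue with (35/673)
flip (35/673) -> (673/35): both odd, 35 mod 4 = 3, 673 mod 4 = 1, so the flip contributes +1; sign now +1
(673/35): 673 mod 35 = 8, so (673/35) = (8/35)
factor out 2^3: 8 = 2^3·1; with 35 mod 8 = 3, (2/35) = -1; sign now -1; continue with (1/35)
reached (1/35) = 1, so the symbol is -1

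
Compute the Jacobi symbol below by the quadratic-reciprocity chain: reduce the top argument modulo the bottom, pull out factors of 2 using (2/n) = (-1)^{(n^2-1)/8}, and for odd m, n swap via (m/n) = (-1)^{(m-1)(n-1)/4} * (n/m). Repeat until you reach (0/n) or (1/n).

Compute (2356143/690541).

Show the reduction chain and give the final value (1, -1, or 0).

(2356143/690541) = (284520/690541)   [reduce mod 690541]
284520 = 2^3·35565; (2/690541) = -1 since 690541 mod 8 = 5, so (284520/690541) = (-1)^3·(35565/690541); sign now -1
reciprocity: (35565/690541) = +1·(690541/35565) since 35565 mod 4 = 1, 690541 mod 4 = 1; sign now -1
(690541/35565) = (14806/35565)   [reduce mod 35565]
14806 = 2^1·7403; (2/35565) = -1 since 35565 mod 8 = 5, so (14806/35565) = (-1)^1·(7403/35565); sign now +1
reciprocity: (7403/35565) = +1·(35565/7403) since 7403 mod 4 = 3, 35565 mod 4 = 1; sign now +1
(35565/7403) = (5953/7403)   [reduce mod 7403]
reciprocity: (5953/7403) = +1·(7403/5953) since 5953 mod 4 = 1, 7403 mod 4 = 3; sign now +1
(7403/5953) = (1450/5953)   [reduce mod 5953]
1450 = 2^1·725; (2/5953) = +1 since 5953 mod 8 = 1, so (1450/5953) = (+1)^1·(725/5953); sign now +1
reciprocity: (725/5953) = +1·(5953/725) since 725 mod 4 = 1, 5953 mod 4 = 1; sign now +1
(5953/725) = (153/725)   [reduce mod 725]
reciprocity: (153/725) = +1·(725/153) since 153 mod 4 = 1, 725 mod 4 = 1; sign now +1
(725/153) = (113/153)   [reduce mod 153]
reciprocity: (113/153) = +1·(153/113) since 113 mod 4 = 1, 153 mod 4 = 1; sign now +1
(153/113) = (40/113)   [reduce mod 113]
40 = 2^3·5; (2/113) = +1 since 113 mod 8 = 1, so (40/113) = (+1)^3·(5/113); sign now +1
reciprocity: (5/113) = +1·(113/5) since 5 mod 4 = 1, 113 mod 4 = 1; sign now +1
(113/5) = (3/5)   [reduce mod 5]
reciprocity: (3/5) = +1·(5/3) since 3 mod 4 = 3, 5 mod 4 = 1; sign now +1
(5/3) = (2/3)   [reduce mod 3]
2 = 2^1·1; (2/3) = -1 since 3 mod 8 = 3, so (2/3) = (-1)^1·(1/3); sign now -1
(1/3) = 1; final value = sign = -1

-1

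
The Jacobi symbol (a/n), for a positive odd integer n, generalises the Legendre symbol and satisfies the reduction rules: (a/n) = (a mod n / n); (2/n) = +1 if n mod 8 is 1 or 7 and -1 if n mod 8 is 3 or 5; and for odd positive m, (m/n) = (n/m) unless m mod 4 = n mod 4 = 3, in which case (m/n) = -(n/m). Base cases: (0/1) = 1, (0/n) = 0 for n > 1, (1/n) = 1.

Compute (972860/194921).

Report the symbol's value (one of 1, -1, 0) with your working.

(972860/194921): 972860 mod 194921 = 193176, so (972860/194921) = (193176/194921)
factor out 2^3: 193176 = 2^3·24147; with 194921 mod 8 = 1, (2/194921) = +1; sign now +1; continue with (24147/194921)
flip (24147/194921) -> (194921/24147): both odd, 24147 mod 4 = 3, 194921 mod 4 = 1, so the flip contributes +1; sign now +1
(194921/24147): 194921 mod 24147 = 1745, so (194921/24147) = (1745/24147)
flip (1745/24147) -> (24147/1745): both odd, 1745 mod 4 = 1, 24147 mod 4 = 3, so the flip contributes +1; sign now +1
(24147/1745): 24147 mod 1745 = 1462, so (24147/1745) = (1462/1745)
factor out 2^1: 1462 = 2^1·731; with 1745 mod 8 = 1, (2/1745) = +1; sign now +1; continue with (731/1745)
flip (731/1745) -> (1745/731): both odd, 731 mod 4 = 3, 1745 mod 4 = 1, so the flip contributes +1; sign now +1
(1745/731): 1745 mod 731 = 283, so (1745/731) = (283/731)
flip (283/731) -> (731/283): both odd, 283 mod 4 = 3, 731 mod 4 = 3, so the flip contributes -1; sign now -1
(731/283): 731 mod 283 = 165, so (731/283) = (165/283)
flip (165/283) -> (283/165): both odd, 165 mod 4 = 1, 283 mod 4 = 3, so the flip contributes +1; sign now -1
(283/165): 283 mod 165 = 118, so (283/165) = (118/165)
factor out 2^1: 118 = 2^1·59; with 165 mod 8 = 5, (2/165) = -1; sign now +1; continue with (59/165)
flip (59/165) -> (165/59): both odd, 59 mod 4 = 3, 165 mod 4 = 1, so the flip contributes +1; sign now +1
(165/59): 165 mod 59 = 47, so (165/59) = (47/59)
flip (47/59) -> (59/47): both odd, 47 mod 4 = 3, 59 mod 4 = 3, so the flip contributes -1; sign now -1
(59/47): 59 mod 47 = 12, so (59/47) = (12/47)
factor out 2^2: 12 = 2^2·3; with 47 mod 8 = 7, (2/47) = +1; sign now -1; continue with (3/47)
flip (3/47) -> (47/3): both odd, 3 mod 4 = 3, 47 mod 4 = 3, so the flip contributes -1; sign now +1
(47/3): 47 mod 3 = 2, so (47/3) = (2/3)
factor out 2^1: 2 = 2^1·1; with 3 mod 8 = 3, (2/3) = -1; sign now -1; continue with (1/3)
reached (1/3) = 1, so the symbol is -1

-1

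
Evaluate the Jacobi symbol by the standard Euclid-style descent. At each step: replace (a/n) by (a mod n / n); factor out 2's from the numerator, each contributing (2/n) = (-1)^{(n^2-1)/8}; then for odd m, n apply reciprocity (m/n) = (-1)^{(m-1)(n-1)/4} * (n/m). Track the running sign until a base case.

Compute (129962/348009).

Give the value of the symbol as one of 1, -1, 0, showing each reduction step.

1

factor out 2^1: 129962 = 2^1·64981; with 348009 mod 8 = 1, (2/348009) = +1; sign now +1; continue with (64981/348009)
flip (64981/348009) -> (348009/64981): both odd, 64981 mod 4 = 1, 348009 mod 4 = 1, so the flip contributes +1; sign now +1
(348009/64981): 348009 mod 64981 = 23104, so (348009/64981) = (23104/64981)
factor out 2^6: 23104 = 2^6·361; with 64981 mod 8 = 5, (2/64981) = -1; sign now +1; continue with (361/64981)
flip (361/64981) -> (64981/361): both odd, 361 mod 4 = 1, 64981 mod 4 = 1, so the flip contributes +1; sign now +1
(64981/361): 64981 mod 361 = 1, so (64981/361) = (1/361)
reached (1/361) = 1, so the symbol is +1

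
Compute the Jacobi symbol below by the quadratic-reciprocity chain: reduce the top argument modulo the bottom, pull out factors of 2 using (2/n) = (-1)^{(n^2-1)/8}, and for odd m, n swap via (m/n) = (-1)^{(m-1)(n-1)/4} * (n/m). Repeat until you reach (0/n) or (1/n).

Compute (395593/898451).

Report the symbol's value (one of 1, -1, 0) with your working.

1

flip (395593/898451) -> (898451/395593): both odd, 395593 mod 4 = 1, 898451 mod 4 = 3, so the flip contributes +1; sign now +1
(898451/395593): 898451 mod 395593 = 107265, so (898451/395593) = (107265/395593)
flip (107265/395593) -> (395593/107265): both odd, 107265 mod 4 = 1, 395593 mod 4 = 1, so the flip contributes +1; sign now +1
(395593/107265): 395593 mod 107265 = 73798, so (395593/107265) = (73798/107265)
factor out 2^1: 73798 = 2^1·36899; with 107265 mod 8 = 1, (2/107265) = +1; sign now +1; continue with (36899/107265)
flip (36899/107265) -> (107265/36899): both odd, 36899 mod 4 = 3, 107265 mod 4 = 1, so the flip contributes +1; sign now +1
(107265/36899): 107265 mod 36899 = 33467, so (107265/36899) = (33467/36899)
flip (33467/36899) -> (36899/33467): both odd, 33467 mod 4 = 3, 36899 mod 4 = 3, so the flip contributes -1; sign now -1
(36899/33467): 36899 mod 33467 = 3432, so (36899/33467) = (3432/33467)
factor out 2^3: 3432 = 2^3·429; with 33467 mod 8 = 3, (2/33467) = -1; sign now +1; continue with (429/33467)
flip (429/33467) -> (33467/429): both odd, 429 mod 4 = 1, 33467 mod 4 = 3, so the flip contributes +1; sign now +1
(33467/429): 33467 mod 429 = 5, so (33467/429) = (5/429)
flip (5/429) -> (429/5): both odd, 5 mod 4 = 1, 429 mod 4 = 1, so the flip contributes +1; sign now +1
(429/5): 429 mod 5 = 4, so (429/5) = (4/5)
factor out 2^2: 4 = 2^2·1; with 5 mod 8 = 5, (2/5) = -1; sign now +1; continue with (1/5)
reached (1/5) = 1, so the symbol is +1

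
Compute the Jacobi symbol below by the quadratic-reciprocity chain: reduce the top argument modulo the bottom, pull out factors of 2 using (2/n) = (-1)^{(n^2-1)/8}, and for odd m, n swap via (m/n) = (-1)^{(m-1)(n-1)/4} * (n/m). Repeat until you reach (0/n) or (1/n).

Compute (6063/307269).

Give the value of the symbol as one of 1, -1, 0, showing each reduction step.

reciprocity: (6063/307269) = +1·(307269/6063) since 6063 mod 4 = 3, 307269 mod 4 = 1; sign now +1
(307269/6063) = (4119/6063)   [reduce mod 6063]
reciprocity: (4119/6063) = -1·(6063/4119) since 4119 mod 4 = 3, 6063 mod 4 = 3; sign now -1
(6063/4119) = (1944/4119)   [reduce mod 4119]
1944 = 2^3·243; (2/4119) = +1 since 4119 mod 8 = 7, so (1944/4119) = (+1)^3·(243/4119); sign now -1
reciprocity: (243/4119) = -1·(4119/243) since 243 mod 4 = 3, 4119 mod 4 = 3; sign now +1
(4119/243) = (231/243)   [reduce mod 243]
reciprocity: (231/243) = -1·(243/231) since 231 mod 4 = 3, 243 mod 4 = 3; sign now -1
(243/231) = (12/231)   [reduce mod 231]
12 = 2^2·3; (2/231) = +1 since 231 mod 8 = 7, so (12/231) = (+1)^2·(3/231); sign now -1
reciprocity: (3/231) = -1·(231/3) since 3 mod 4 = 3, 231 mod 4 = 3; sign now +1
(231/3) = (0/3)   [reduce mod 3]
(0/3) = 0   [gcd(a, n) > 1]; final value = 0

0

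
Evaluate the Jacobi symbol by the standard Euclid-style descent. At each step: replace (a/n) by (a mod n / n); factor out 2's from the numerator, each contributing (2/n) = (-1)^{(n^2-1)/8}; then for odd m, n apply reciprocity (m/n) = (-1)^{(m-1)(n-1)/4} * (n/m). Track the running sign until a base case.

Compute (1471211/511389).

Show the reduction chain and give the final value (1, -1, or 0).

(1471211/511389) = (448433/511389)   [reduce mod 511389]
reciprocity: (448433/511389) = +1·(511389/448433) since 448433 mod 4 = 1, 511389 mod 4 = 1; sign now +1
(511389/448433) = (62956/448433)   [reduce mod 448433]
62956 = 2^2·15739; (2/448433) = +1 since 448433 mod 8 = 1, so (62956/448433) = (+1)^2·(15739/448433); sign now +1
reciprocity: (15739/448433) = +1·(448433/15739) since 15739 mod 4 = 3, 448433 mod 4 = 1; sign now +1
(448433/15739) = (7741/15739)   [reduce mod 15739]
reciprocity: (7741/15739) = +1·(15739/7741) since 7741 mod 4 = 1, 15739 mod 4 = 3; sign now +1
(15739/7741) = (257/7741)   [reduce mod 7741]
reciprocity: (257/7741) = +1·(7741/257) since 257 mod 4 = 1, 7741 mod 4 = 1; sign now +1
(7741/257) = (31/257)   [reduce mod 257]
reciprocity: (31/257) = +1·(257/31) since 31 mod 4 = 3, 257 mod 4 = 1; sign now +1
(257/31) = (9/31)   [reduce mod 31]
reciprocity: (9/31) = +1·(31/9) since 9 mod 4 = 1, 31 mod 4 = 3; sign now +1
(31/9) = (4/9)   [reduce mod 9]
4 = 2^2·1; (2/9) = +1 since 9 mod 8 = 1, so (4/9) = (+1)^2·(1/9); sign now +1
(1/9) = 1; final value = sign = +1

1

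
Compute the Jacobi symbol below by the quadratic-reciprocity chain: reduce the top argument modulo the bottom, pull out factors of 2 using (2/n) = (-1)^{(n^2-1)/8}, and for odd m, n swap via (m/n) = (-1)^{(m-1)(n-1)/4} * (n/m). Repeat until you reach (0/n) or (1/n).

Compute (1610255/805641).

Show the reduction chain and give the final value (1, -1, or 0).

(1610255/805641): 1610255 mod 805641 = 804614, so (1610255/805641) = (804614/805641)
factor out 2^1: 804614 = 2^1·402307; with 805641 mod 8 = 1, (2/805641) = +1; sign now +1; continue with (402307/805641)
flip (402307/805641) -> (805641/402307): both odd, 402307 mod 4 = 3, 805641 mod 4 = 1, so the flip contributes +1; sign now +1
(805641/402307): 805641 mod 402307 = 1027, so (805641/402307) = (1027/402307)
flip (1027/402307) -> (402307/1027): both odd, 1027 mod 4 = 3, 402307 mod 4 = 3, so the flip contributes -1; sign now -1
(402307/1027): 402307 mod 1027 = 750, so (402307/1027) = (750/1027)
factor out 2^1: 750 = 2^1·375; with 1027 mod 8 = 3, (2/1027) = -1; sign now +1; continue with (375/1027)
flip (375/1027) -> (1027/375): both odd, 375 mod 4 = 3, 1027 mod 4 = 3, so the flip contributes -1; sign now -1
(1027/375): 1027 mod 375 = 277, so (1027/375) = (277/375)
flip (277/375) -> (375/277): both odd, 277 mod 4 = 1, 375 mod 4 = 3, so the flip contributes +1; sign now -1
(375/277): 375 mod 277 = 98, so (375/277) = (98/277)
factor out 2^1: 98 = 2^1·49; with 277 mod 8 = 5, (2/277) = -1; sign now +1; continue with (49/277)
flip (49/277) -> (277/49): both odd, 49 mod 4 = 1, 277 mod 4 = 1, so the flip contributes +1; sign now +1
(277/49): 277 mod 49 = 32, so (277/49) = (32/49)
factor out 2^5: 32 = 2^5·1; with 49 mod 8 = 1, (2/49) = +1; sign now +1; continue with (1/49)
reached (1/49) = 1, so the symbol is +1

1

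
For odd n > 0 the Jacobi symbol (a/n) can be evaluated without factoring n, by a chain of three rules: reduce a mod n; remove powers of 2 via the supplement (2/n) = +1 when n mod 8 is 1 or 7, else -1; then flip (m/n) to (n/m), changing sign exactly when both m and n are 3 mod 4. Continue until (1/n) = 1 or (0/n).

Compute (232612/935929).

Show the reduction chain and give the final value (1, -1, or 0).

-1

factor out 2^2: 232612 = 2^2·58153; with 935929 mod 8 = 1, (2/935929) = +1; sign now +1; continue with (58153/935929)
flip (58153/935929) -> (935929/58153): both odd, 58153 mod 4 = 1, 935929 mod 4 = 1, so the flip contributes +1; sign now +1
(935929/58153): 935929 mod 58153 = 5481, so (935929/58153) = (5481/58153)
flip (5481/58153) -> (58153/5481): both odd, 5481 mod 4 = 1, 58153 mod 4 = 1, so the flip contributes +1; sign now +1
(58153/5481): 58153 mod 5481 = 3343, so (58153/5481) = (3343/5481)
flip (3343/5481) -> (5481/3343): both odd, 3343 mod 4 = 3, 5481 mod 4 = 1, so the flip contributes +1; sign now +1
(5481/3343): 5481 mod 3343 = 2138, so (5481/3343) = (2138/3343)
factor out 2^1: 2138 = 2^1·1069; with 3343 mod 8 = 7, (2/3343) = +1; sign now +1; continue with (1069/3343)
flip (1069/3343) -> (3343/1069): both odd, 1069 mod 4 = 1, 3343 mod 4 = 3, so the flip contributes +1; sign now +1
(3343/1069): 3343 mod 1069 = 136, so (3343/1069) = (136/1069)
factor out 2^3: 136 = 2^3·17; with 1069 mod 8 = 5, (2/1069) = -1; sign now -1; continue with (17/1069)
flip (17/1069) -> (1069/17): both odd, 17 mod 4 = 1, 1069 mod 4 = 1, so the flip contributes +1; sign now -1
(1069/17): 1069 mod 17 = 15, so (1069/17) = (15/17)
flip (15/17) -> (17/15): both odd, 15 mod 4 = 3, 17 mod 4 = 1, so the flip contributes +1; sign now -1
(17/15): 17 mod 15 = 2, so (17/15) = (2/15)
factor out 2^1: 2 = 2^1·1; with 15 mod 8 = 7, (2/15) = +1; sign now -1; continue with (1/15)
reached (1/15) = 1, so the symbol is -1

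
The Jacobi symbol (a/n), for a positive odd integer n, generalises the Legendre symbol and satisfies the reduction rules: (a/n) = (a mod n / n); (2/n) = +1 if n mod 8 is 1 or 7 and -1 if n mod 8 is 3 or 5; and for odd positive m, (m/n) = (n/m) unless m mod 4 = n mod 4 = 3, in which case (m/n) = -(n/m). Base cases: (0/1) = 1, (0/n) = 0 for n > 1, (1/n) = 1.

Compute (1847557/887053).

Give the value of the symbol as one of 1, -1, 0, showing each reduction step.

(1847557/887053) = (73451/887053)   [reduce mod 887053]
reciprocity: (73451/887053) = +1·(887053/73451) since 73451 mod 4 = 3, 887053 mod 4 = 1; sign now +1
(887053/73451) = (5641/73451)   [reduce mod 73451]
reciprocity: (5641/73451) = +1·(73451/5641) since 5641 mod 4 = 1, 73451 mod 4 = 3; sign now +1
(73451/5641) = (118/5641)   [reduce mod 5641]
118 = 2^1·59; (2/5641) = +1 since 5641 mod 8 = 1, so (118/5641) = (+1)^1·(59/5641); sign now +1
reciprocity: (59/5641) = +1·(5641/59) since 59 mod 4 = 3, 5641 mod 4 = 1; sign now +1
(5641/59) = (36/59)   [reduce mod 59]
36 = 2^2·9; (2/59) = -1 since 59 mod 8 = 3, so (36/59) = (-1)^2·(9/59); sign now +1
reciprocity: (9/59) = +1·(59/9) since 9 mod 4 = 1, 59 mod 4 = 3; sign now +1
(59/9) = (5/9)   [reduce mod 9]
reciprocity: (5/9) = +1·(9/5) since 5 mod 4 = 1, 9 mod 4 = 1; sign now +1
(9/5) = (4/5)   [reduce mod 5]
4 = 2^2·1; (2/5) = -1 since 5 mod 8 = 5, so (4/5) = (-1)^2·(1/5); sign now +1
(1/5) = 1; final value = sign = +1

1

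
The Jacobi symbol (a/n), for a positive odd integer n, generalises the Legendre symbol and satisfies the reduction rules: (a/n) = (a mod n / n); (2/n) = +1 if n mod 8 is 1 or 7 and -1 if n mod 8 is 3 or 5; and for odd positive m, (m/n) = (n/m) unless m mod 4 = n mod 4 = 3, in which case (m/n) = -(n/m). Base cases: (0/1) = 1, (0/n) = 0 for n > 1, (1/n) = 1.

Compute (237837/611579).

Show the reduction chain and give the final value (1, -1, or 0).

flip (237837/611579) -> (611579/237837): both odd, 237837 mod 4 = 1, 611579 mod 4 = 3, so the flip contributes +1; sign now +1
(611579/237837): 611579 mod 237837 = 135905, so (611579/237837) = (135905/237837)
flip (135905/237837) -> (237837/135905): both odd, 135905 mod 4 = 1, 237837 mod 4 = 1, so the flip contributes +1; sign now +1
(237837/135905): 237837 mod 135905 = 101932, so (237837/135905) = (101932/135905)
factor out 2^2: 101932 = 2^2·25483; with 135905 mod 8 = 1, (2/135905) = +1; sign now +1; continue with (25483/135905)
flip (25483/135905) -> (135905/25483): both odd, 25483 mod 4 = 3, 135905 mod 4 = 1, so the flip contributes +1; sign now +1
(135905/25483): 135905 mod 25483 = 8490, so (135905/25483) = (8490/25483)
factor out 2^1: 8490 = 2^1·4245; with 25483 mod 8 = 3, (2/25483) = -1; sign now -1; continue with (4245/25483)
flip (4245/25483) -> (25483/4245): both odd, 4245 mod 4 = 1, 25483 mod 4 = 3, so the flip contributes +1; sign now -1
(25483/4245): 25483 mod 4245 = 13, so (25483/4245) = (13/4245)
flip (13/4245) -> (4245/13): both odd, 13 mod 4 = 1, 4245 mod 4 = 1, so the flip contributes +1; sign now -1
(4245/13): 4245 mod 13 = 7, so (4245/13) = (7/13)
flip (7/13) -> (13/7): both odd, 7 mod 4 = 3, 13 mod 4 = 1, so the flip contributes +1; sign now -1
(13/7): 13 mod 7 = 6, so (13/7) = (6/7)
factor out 2^1: 6 = 2^1·3; with 7 mod 8 = 7, (2/7) = +1; sign now -1; continue with (3/7)
flip (3/7) -> (7/3): both odd, 3 mod 4 = 3, 7 mod 4 = 3, so the flip contributes -1; sign now +1
(7/3): 7 mod 3 = 1, so (7/3) = (1/3)
reached (1/3) = 1, so the symbol is +1

1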